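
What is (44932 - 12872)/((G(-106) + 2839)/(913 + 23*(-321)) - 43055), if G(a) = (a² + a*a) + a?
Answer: -41485640/55718211 ≈ -0.74456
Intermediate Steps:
G(a) = a + 2*a² (G(a) = (a² + a²) + a = 2*a² + a = a + 2*a²)
(44932 - 12872)/((G(-106) + 2839)/(913 + 23*(-321)) - 43055) = (44932 - 12872)/((-106*(1 + 2*(-106)) + 2839)/(913 + 23*(-321)) - 43055) = 32060/((-106*(1 - 212) + 2839)/(913 - 7383) - 43055) = 32060/((-106*(-211) + 2839)/(-6470) - 43055) = 32060/((22366 + 2839)*(-1/6470) - 43055) = 32060/(25205*(-1/6470) - 43055) = 32060/(-5041/1294 - 43055) = 32060/(-55718211/1294) = 32060*(-1294/55718211) = -41485640/55718211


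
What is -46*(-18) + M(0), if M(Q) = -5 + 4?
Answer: 827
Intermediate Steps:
M(Q) = -1
-46*(-18) + M(0) = -46*(-18) - 1 = 828 - 1 = 827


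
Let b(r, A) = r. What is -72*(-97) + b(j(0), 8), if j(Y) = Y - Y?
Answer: 6984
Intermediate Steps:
j(Y) = 0
-72*(-97) + b(j(0), 8) = -72*(-97) + 0 = 6984 + 0 = 6984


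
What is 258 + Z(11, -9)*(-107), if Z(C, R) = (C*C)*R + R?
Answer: 117744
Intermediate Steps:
Z(C, R) = R + R*C² (Z(C, R) = C²*R + R = R*C² + R = R + R*C²)
258 + Z(11, -9)*(-107) = 258 - 9*(1 + 11²)*(-107) = 258 - 9*(1 + 121)*(-107) = 258 - 9*122*(-107) = 258 - 1098*(-107) = 258 + 117486 = 117744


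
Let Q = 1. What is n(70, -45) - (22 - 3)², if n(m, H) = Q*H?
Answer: -406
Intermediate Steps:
n(m, H) = H (n(m, H) = 1*H = H)
n(70, -45) - (22 - 3)² = -45 - (22 - 3)² = -45 - 1*19² = -45 - 1*361 = -45 - 361 = -406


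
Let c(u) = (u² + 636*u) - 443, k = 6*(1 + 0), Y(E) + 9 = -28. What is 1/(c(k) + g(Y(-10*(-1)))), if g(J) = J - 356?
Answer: 1/3016 ≈ 0.00033156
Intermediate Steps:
Y(E) = -37 (Y(E) = -9 - 28 = -37)
k = 6 (k = 6*1 = 6)
c(u) = -443 + u² + 636*u
g(J) = -356 + J
1/(c(k) + g(Y(-10*(-1)))) = 1/((-443 + 6² + 636*6) + (-356 - 37)) = 1/((-443 + 36 + 3816) - 393) = 1/(3409 - 393) = 1/3016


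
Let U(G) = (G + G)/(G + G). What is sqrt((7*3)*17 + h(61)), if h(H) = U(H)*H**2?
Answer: sqrt(4078) ≈ 63.859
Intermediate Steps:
U(G) = 1 (U(G) = (2*G)/((2*G)) = (2*G)*(1/(2*G)) = 1)
h(H) = H**2 (h(H) = 1*H**2 = H**2)
sqrt((7*3)*17 + h(61)) = sqrt((7*3)*17 + 61**2) = sqrt(21*17 + 3721) = sqrt(357 + 3721) = sqrt(4078)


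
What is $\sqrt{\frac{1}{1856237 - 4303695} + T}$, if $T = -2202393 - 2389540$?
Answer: $\frac{i \sqrt{162756871629753830}}{188266} \approx 2142.9 i$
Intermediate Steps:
$T = -4591933$ ($T = -2202393 - 2389540 = -4591933$)
$\sqrt{\frac{1}{1856237 - 4303695} + T} = \sqrt{\frac{1}{1856237 - 4303695} - 4591933} = \sqrt{\frac{1}{-2447458} - 4591933} = \sqrt{- \frac{1}{2447458} - 4591933} = \sqrt{- \frac{11238563156315}{2447458}} = \frac{i \sqrt{162756871629753830}}{188266}$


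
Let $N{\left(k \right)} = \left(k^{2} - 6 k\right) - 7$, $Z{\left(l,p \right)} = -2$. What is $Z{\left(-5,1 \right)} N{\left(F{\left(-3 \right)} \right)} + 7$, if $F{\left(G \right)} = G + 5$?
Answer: $37$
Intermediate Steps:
$F{\left(G \right)} = 5 + G$
$N{\left(k \right)} = -7 + k^{2} - 6 k$
$Z{\left(-5,1 \right)} N{\left(F{\left(-3 \right)} \right)} + 7 = - 2 \left(-7 + \left(5 - 3\right)^{2} - 6 \left(5 - 3\right)\right) + 7 = - 2 \left(-7 + 2^{2} - 12\right) + 7 = - 2 \left(-7 + 4 - 12\right) + 7 = \left(-2\right) \left(-15\right) + 7 = 30 + 7 = 37$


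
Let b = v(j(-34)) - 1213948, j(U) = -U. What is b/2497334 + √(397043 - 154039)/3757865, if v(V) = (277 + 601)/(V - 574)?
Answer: -327766399/674280180 + 2*√60751/3757865 ≈ -0.48597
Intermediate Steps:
v(V) = 878/(-574 + V)
b = -327766399/270 (b = 878/(-574 - 1*(-34)) - 1213948 = 878/(-574 + 34) - 1213948 = 878/(-540) - 1213948 = 878*(-1/540) - 1213948 = -439/270 - 1213948 = -327766399/270 ≈ -1.2140e+6)
b/2497334 + √(397043 - 154039)/3757865 = -327766399/270/2497334 + √(397043 - 154039)/3757865 = -327766399/270*1/2497334 + √243004*(1/3757865) = -327766399/674280180 + (2*√60751)*(1/3757865) = -327766399/674280180 + 2*√60751/3757865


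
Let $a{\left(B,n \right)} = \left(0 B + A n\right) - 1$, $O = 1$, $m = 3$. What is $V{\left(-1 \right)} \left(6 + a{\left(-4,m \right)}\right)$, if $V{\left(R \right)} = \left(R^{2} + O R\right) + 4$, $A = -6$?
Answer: $-52$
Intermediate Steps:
$V{\left(R \right)} = 4 + R + R^{2}$ ($V{\left(R \right)} = \left(R^{2} + 1 R\right) + 4 = \left(R^{2} + R\right) + 4 = \left(R + R^{2}\right) + 4 = 4 + R + R^{2}$)
$a{\left(B,n \right)} = -1 - 6 n$ ($a{\left(B,n \right)} = \left(0 B - 6 n\right) - 1 = \left(0 - 6 n\right) - 1 = - 6 n - 1 = -1 - 6 n$)
$V{\left(-1 \right)} \left(6 + a{\left(-4,m \right)}\right) = \left(4 - 1 + \left(-1\right)^{2}\right) \left(6 - 19\right) = \left(4 - 1 + 1\right) \left(6 - 19\right) = 4 \left(6 - 19\right) = 4 \left(-13\right) = -52$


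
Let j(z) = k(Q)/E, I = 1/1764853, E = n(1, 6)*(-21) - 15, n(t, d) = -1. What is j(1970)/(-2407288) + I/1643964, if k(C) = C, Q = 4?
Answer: -40296544255/145508262234655502 ≈ -2.7694e-7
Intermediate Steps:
E = 6 (E = -1*(-21) - 15 = 21 - 15 = 6)
I = 1/1764853 ≈ 5.6662e-7
j(z) = ⅔ (j(z) = 4/6 = 4*(⅙) = ⅔)
j(1970)/(-2407288) + I/1643964 = (⅔)/(-2407288) + (1/1764853)/1643964 = (⅔)*(-1/2407288) + (1/1764853)*(1/1643964) = -1/3610932 + 1/2901354797292 = -40296544255/145508262234655502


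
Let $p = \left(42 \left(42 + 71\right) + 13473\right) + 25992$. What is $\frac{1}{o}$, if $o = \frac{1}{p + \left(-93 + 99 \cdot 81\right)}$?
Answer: $52137$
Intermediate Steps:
$p = 44211$ ($p = \left(42 \cdot 113 + 13473\right) + 25992 = \left(4746 + 13473\right) + 25992 = 18219 + 25992 = 44211$)
$o = \frac{1}{52137}$ ($o = \frac{1}{44211 + \left(-93 + 99 \cdot 81\right)} = \frac{1}{44211 + \left(-93 + 8019\right)} = \frac{1}{44211 + 7926} = \frac{1}{52137} \approx 1.918 \cdot 10^{-5}$)
$\frac{1}{o} = \frac{1}{\frac{1}{52137}} = 52137$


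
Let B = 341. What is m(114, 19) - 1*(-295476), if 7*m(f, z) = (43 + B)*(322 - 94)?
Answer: 2155884/7 ≈ 3.0798e+5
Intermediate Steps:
m(f, z) = 87552/7 (m(f, z) = ((43 + 341)*(322 - 94))/7 = (384*228)/7 = (⅐)*87552 = 87552/7)
m(114, 19) - 1*(-295476) = 87552/7 - 1*(-295476) = 87552/7 + 295476 = 2155884/7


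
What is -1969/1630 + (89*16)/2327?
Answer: -2260743/3793010 ≈ -0.59603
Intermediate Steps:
-1969/1630 + (89*16)/2327 = -1969*1/1630 + 1424*(1/2327) = -1969/1630 + 1424/2327 = -2260743/3793010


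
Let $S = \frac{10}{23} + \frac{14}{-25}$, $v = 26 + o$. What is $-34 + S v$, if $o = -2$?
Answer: $- \frac{21278}{575} \approx -37.005$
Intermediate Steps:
$v = 24$ ($v = 26 - 2 = 24$)
$S = - \frac{72}{575}$ ($S = 10 \cdot \frac{1}{23} + 14 \left(- \frac{1}{25}\right) = \frac{10}{23} - \frac{14}{25} = - \frac{72}{575} \approx -0.12522$)
$-34 + S v = -34 - \frac{1728}{575} = - \frac{21278}{575}$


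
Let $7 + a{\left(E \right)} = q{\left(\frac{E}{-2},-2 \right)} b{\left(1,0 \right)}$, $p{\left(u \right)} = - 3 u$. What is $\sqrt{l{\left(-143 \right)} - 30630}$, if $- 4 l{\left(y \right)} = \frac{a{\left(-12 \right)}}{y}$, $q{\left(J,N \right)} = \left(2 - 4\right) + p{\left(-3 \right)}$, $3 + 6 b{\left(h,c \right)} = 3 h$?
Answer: $\frac{i \sqrt{2505412481}}{286} \approx 175.01 i$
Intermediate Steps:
$b{\left(h,c \right)} = - \frac{1}{2} + \frac{h}{2}$ ($b{\left(h,c \right)} = - \frac{1}{2} + \frac{3 h}{6} = - \frac{1}{2} + \frac{h}{2}$)
$q{\left(J,N \right)} = 7$ ($q{\left(J,N \right)} = \left(2 - 4\right) - -9 = -2 + 9 = 7$)
$a{\left(E \right)} = -7$ ($a{\left(E \right)} = -7 + 7 \left(- \frac{1}{2} + \frac{1}{2} \cdot 1\right) = -7 + 7 \left(- \frac{1}{2} + \frac{1}{2}\right) = -7 + 7 \cdot 0 = -7 + 0 = -7$)
$l{\left(y \right)} = \frac{7}{4 y}$ ($l{\left(y \right)} = - \frac{\left(-7\right) \frac{1}{y}}{4} = \frac{7}{4 y}$)
$\sqrt{l{\left(-143 \right)} - 30630} = \sqrt{\frac{7}{4 \left(-143\right)} - 30630} = \sqrt{\frac{7}{4} \left(- \frac{1}{143}\right) - 30630} = \sqrt{- \frac{7}{572} - 30630} = \sqrt{- \frac{17520367}{572}} = \frac{i \sqrt{2505412481}}{286}$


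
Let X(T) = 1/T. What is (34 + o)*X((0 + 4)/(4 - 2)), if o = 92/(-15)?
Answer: 209/15 ≈ 13.933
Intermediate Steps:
o = -92/15 (o = 92*(-1/15) = -92/15 ≈ -6.1333)
(34 + o)*X((0 + 4)/(4 - 2)) = (34 - 92/15)/(((0 + 4)/(4 - 2))) = 418/(15*((4/2))) = 418/(15*((4*(1/2)))) = (418/15)/2 = (418/15)*(1/2) = 209/15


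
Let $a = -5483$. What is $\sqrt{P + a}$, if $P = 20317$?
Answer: $\sqrt{14834} \approx 121.79$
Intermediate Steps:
$\sqrt{P + a} = \sqrt{20317 - 5483} = \sqrt{14834}$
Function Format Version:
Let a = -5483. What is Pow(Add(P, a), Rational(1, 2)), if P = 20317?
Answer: Pow(14834, Rational(1, 2)) ≈ 121.79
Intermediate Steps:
Pow(Add(P, a), Rational(1, 2)) = Pow(Add(20317, -5483), Rational(1, 2)) = Pow(14834, Rational(1, 2))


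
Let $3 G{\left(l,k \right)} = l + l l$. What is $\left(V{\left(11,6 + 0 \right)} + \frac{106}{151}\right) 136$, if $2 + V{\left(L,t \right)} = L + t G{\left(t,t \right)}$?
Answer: $\frac{1924264}{151} \approx 12743.0$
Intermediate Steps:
$G{\left(l,k \right)} = \frac{l}{3} + \frac{l^{2}}{3}$ ($G{\left(l,k \right)} = \frac{l + l l}{3} = \frac{l + l^{2}}{3} = \frac{l}{3} + \frac{l^{2}}{3}$)
$V{\left(L,t \right)} = -2 + L + \frac{t^{2} \left(1 + t\right)}{3}$ ($V{\left(L,t \right)} = -2 + \left(L + t \frac{t \left(1 + t\right)}{3}\right) = -2 + \left(L + \frac{t^{2} \left(1 + t\right)}{3}\right) = -2 + L + \frac{t^{2} \left(1 + t\right)}{3}$)
$\left(V{\left(11,6 + 0 \right)} + \frac{106}{151}\right) 136 = \left(\left(-2 + 11 + \frac{\left(6 + 0\right)^{2} \left(1 + \left(6 + 0\right)\right)}{3}\right) + \frac{106}{151}\right) 136 = \left(\left(-2 + 11 + \frac{6^{2} \left(1 + 6\right)}{3}\right) + 106 \cdot \frac{1}{151}\right) 136 = \left(\left(-2 + 11 + \frac{1}{3} \cdot 36 \cdot 7\right) + \frac{106}{151}\right) 136 = \left(\left(-2 + 11 + 84\right) + \frac{106}{151}\right) 136 = \left(93 + \frac{106}{151}\right) 136 = \frac{14149}{151} \cdot 136 = \frac{1924264}{151}$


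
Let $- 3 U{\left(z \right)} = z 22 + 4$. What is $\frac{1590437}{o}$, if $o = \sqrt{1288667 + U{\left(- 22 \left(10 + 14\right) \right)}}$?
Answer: $\frac{1590437 \sqrt{11632839}}{3877613} \approx 1398.9$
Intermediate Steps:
$U{\left(z \right)} = - \frac{4}{3} - \frac{22 z}{3}$ ($U{\left(z \right)} = - \frac{z 22 + 4}{3} = - \frac{22 z + 4}{3} = - \frac{4 + 22 z}{3} = - \frac{4}{3} - \frac{22 z}{3}$)
$o = \frac{\sqrt{11632839}}{3}$ ($o = \sqrt{1288667 - \left(\frac{4}{3} + \frac{22 \left(- 22 \left(10 + 14\right)\right)}{3}\right)} = \sqrt{1288667 - \left(\frac{4}{3} + \frac{22 \left(\left(-22\right) 24\right)}{3}\right)} = \sqrt{1288667 - - \frac{11612}{3}} = \sqrt{1288667 + \left(- \frac{4}{3} + 3872\right)} = \sqrt{1288667 + \frac{11612}{3}} = \sqrt{\frac{3877613}{3}} = \frac{\sqrt{11632839}}{3} \approx 1136.9$)
$\frac{1590437}{o} = \frac{1590437}{\frac{1}{3} \sqrt{11632839}} = 1590437 \frac{\sqrt{11632839}}{3877613} = \frac{1590437 \sqrt{11632839}}{3877613}$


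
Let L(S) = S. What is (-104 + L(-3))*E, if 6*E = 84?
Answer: -1498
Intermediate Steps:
E = 14 (E = (1/6)*84 = 14)
(-104 + L(-3))*E = (-104 - 3)*14 = -107*14 = -1498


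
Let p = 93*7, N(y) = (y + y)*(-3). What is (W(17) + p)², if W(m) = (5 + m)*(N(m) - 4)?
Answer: 2825761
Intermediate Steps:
N(y) = -6*y (N(y) = (2*y)*(-3) = -6*y)
p = 651
W(m) = (-4 - 6*m)*(5 + m) (W(m) = (5 + m)*(-6*m - 4) = (5 + m)*(-4 - 6*m) = (-4 - 6*m)*(5 + m))
(W(17) + p)² = ((-20 - 34*17 - 6*17²) + 651)² = ((-20 - 578 - 6*289) + 651)² = ((-20 - 578 - 1734) + 651)² = (-2332 + 651)² = (-1681)² = 2825761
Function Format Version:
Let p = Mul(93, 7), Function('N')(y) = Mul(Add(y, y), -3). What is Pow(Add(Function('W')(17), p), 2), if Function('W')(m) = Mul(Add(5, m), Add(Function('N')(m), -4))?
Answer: 2825761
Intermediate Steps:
Function('N')(y) = Mul(-6, y) (Function('N')(y) = Mul(Mul(2, y), -3) = Mul(-6, y))
p = 651
Function('W')(m) = Mul(Add(-4, Mul(-6, m)), Add(5, m)) (Function('W')(m) = Mul(Add(5, m), Add(Mul(-6, m), -4)) = Mul(Add(5, m), Add(-4, Mul(-6, m))) = Mul(Add(-4, Mul(-6, m)), Add(5, m)))
Pow(Add(Function('W')(17), p), 2) = Pow(Add(Add(-20, Mul(-34, 17), Mul(-6, Pow(17, 2))), 651), 2) = Pow(Add(Add(-20, -578, Mul(-6, 289)), 651), 2) = Pow(Add(Add(-20, -578, -1734), 651), 2) = Pow(Add(-2332, 651), 2) = Pow(-1681, 2) = 2825761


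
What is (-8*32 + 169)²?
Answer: 7569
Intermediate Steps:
(-8*32 + 169)² = (-256 + 169)² = (-87)² = 7569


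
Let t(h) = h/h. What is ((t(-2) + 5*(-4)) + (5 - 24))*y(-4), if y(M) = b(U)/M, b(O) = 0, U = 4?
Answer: 0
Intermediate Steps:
y(M) = 0 (y(M) = 0/M = 0)
t(h) = 1
((t(-2) + 5*(-4)) + (5 - 24))*y(-4) = ((1 + 5*(-4)) + (5 - 24))*0 = ((1 - 20) - 19)*0 = (-19 - 19)*0 = -38*0 = 0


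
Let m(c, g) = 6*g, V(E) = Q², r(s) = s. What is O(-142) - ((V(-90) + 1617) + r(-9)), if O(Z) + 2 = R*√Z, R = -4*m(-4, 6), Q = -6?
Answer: -1646 - 144*I*√142 ≈ -1646.0 - 1716.0*I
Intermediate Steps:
V(E) = 36 (V(E) = (-6)² = 36)
R = -144 (R = -24*6 = -4*36 = -144)
O(Z) = -2 - 144*√Z
O(-142) - ((V(-90) + 1617) + r(-9)) = (-2 - 144*I*√142) - ((36 + 1617) - 9) = (-2 - 144*I*√142) - (1653 - 9) = (-2 - 144*I*√142) - 1*1644 = (-2 - 144*I*√142) - 1644 = -1646 - 144*I*√142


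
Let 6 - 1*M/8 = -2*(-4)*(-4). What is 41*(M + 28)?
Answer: 13612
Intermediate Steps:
M = 304 (M = 48 - 8*(-2*(-4))*(-4) = 48 - 64*(-4) = 48 - 8*(-32) = 48 + 256 = 304)
41*(M + 28) = 41*(304 + 28) = 41*332 = 13612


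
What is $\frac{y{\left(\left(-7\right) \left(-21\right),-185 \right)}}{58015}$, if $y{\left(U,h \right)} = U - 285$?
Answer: $- \frac{138}{58015} \approx -0.0023787$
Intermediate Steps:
$y{\left(U,h \right)} = -285 + U$
$\frac{y{\left(\left(-7\right) \left(-21\right),-185 \right)}}{58015} = \frac{-285 - -147}{58015} = \left(-285 + 147\right) \frac{1}{58015} = \left(-138\right) \frac{1}{58015} = - \frac{138}{58015}$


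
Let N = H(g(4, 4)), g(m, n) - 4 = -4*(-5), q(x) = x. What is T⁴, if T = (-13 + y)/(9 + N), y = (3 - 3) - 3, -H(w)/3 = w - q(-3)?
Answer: 16/6561 ≈ 0.0024387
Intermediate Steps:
g(m, n) = 24 (g(m, n) = 4 - 4*(-5) = 4 + 20 = 24)
H(w) = -9 - 3*w (H(w) = -3*(w - 1*(-3)) = -3*(w + 3) = -3*(3 + w) = -9 - 3*w)
y = -3 (y = 0 - 3 = -3)
N = -81 (N = -9 - 3*24 = -9 - 72 = -81)
T = 2/9 (T = (-13 - 3)/(9 - 81) = -16/(-72) = -16*(-1/72) = 2/9 ≈ 0.22222)
T⁴ = (2/9)⁴ = 16/6561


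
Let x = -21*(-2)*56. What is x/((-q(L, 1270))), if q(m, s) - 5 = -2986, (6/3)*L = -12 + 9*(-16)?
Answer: 2352/2981 ≈ 0.78900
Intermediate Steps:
L = -78 (L = (-12 + 9*(-16))/2 = (-12 - 144)/2 = (½)*(-156) = -78)
q(m, s) = -2981 (q(m, s) = 5 - 2986 = -2981)
x = 2352 (x = 42*56 = 2352)
x/((-q(L, 1270))) = 2352/((-1*(-2981))) = 2352/2981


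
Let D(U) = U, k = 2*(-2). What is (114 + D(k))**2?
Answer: 12100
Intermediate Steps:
k = -4
(114 + D(k))**2 = (114 - 4)**2 = 110**2 = 12100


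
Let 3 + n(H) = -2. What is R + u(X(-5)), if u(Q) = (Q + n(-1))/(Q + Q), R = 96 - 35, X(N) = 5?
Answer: 61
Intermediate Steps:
n(H) = -5 (n(H) = -3 - 2 = -5)
R = 61
u(Q) = (-5 + Q)/(2*Q) (u(Q) = (Q - 5)/(Q + Q) = (-5 + Q)/((2*Q)) = (-5 + Q)*(1/(2*Q)) = (-5 + Q)/(2*Q))
R + u(X(-5)) = 61 + (½)*(-5 + 5)/5 = 61 + (½)*(⅕)*0 = 61 + 0 = 61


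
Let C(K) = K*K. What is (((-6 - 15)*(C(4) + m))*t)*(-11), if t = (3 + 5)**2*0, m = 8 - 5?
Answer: 0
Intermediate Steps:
m = 3
C(K) = K**2
t = 0 (t = 8**2*0 = 64*0 = 0)
(((-6 - 15)*(C(4) + m))*t)*(-11) = (((-6 - 15)*(4**2 + 3))*0)*(-11) = (-21*(16 + 3)*0)*(-11) = (-21*19*0)*(-11) = -399*0*(-11) = 0*(-11) = 0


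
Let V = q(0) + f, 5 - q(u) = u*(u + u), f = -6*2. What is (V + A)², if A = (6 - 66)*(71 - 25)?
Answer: 7656289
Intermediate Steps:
f = -12
q(u) = 5 - 2*u² (q(u) = 5 - u*(u + u) = 5 - u*2*u = 5 - 2*u²)
A = -2760 (A = -60*46 = -2760)
V = -7 (V = (5 - 2*0²) - 12 = (5 - 2*0) - 12 = (5 + 0) - 12 = 5 - 12 = -7)
(V + A)² = (-7 - 2760)² = (-2767)² = 7656289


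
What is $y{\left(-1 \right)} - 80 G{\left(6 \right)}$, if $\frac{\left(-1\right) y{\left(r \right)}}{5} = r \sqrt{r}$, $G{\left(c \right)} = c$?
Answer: $-480 + 5 i \approx -480.0 + 5.0 i$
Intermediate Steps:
$y{\left(r \right)} = - 5 r^{\frac{3}{2}}$ ($y{\left(r \right)} = - 5 r \sqrt{r} = - 5 r^{\frac{3}{2}}$)
$y{\left(-1 \right)} - 80 G{\left(6 \right)} = - 5 \left(-1\right)^{\frac{3}{2}} - 480 = - 5 \left(- i\right) - 480 = 5 i - 480 = -480 + 5 i$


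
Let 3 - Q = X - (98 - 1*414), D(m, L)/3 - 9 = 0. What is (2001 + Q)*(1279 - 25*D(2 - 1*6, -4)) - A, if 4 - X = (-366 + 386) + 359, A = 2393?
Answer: 1243659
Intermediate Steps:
D(m, L) = 27 (D(m, L) = 27 + 3*0 = 27 + 0 = 27)
X = -375 (X = 4 - ((-366 + 386) + 359) = 4 - (20 + 359) = 4 - 1*379 = 4 - 379 = -375)
Q = 62 (Q = 3 - (-375 - (98 - 1*414)) = 3 - (-375 - (98 - 414)) = 3 - (-375 - 1*(-316)) = 3 - (-375 + 316) = 3 - 1*(-59) = 3 + 59 = 62)
(2001 + Q)*(1279 - 25*D(2 - 1*6, -4)) - A = (2001 + 62)*(1279 - 25*27) - 1*2393 = 2063*(1279 - 675) - 2393 = 2063*604 - 2393 = 1246052 - 2393 = 1243659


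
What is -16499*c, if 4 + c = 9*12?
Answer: -1715896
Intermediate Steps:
c = 104 (c = -4 + 9*12 = -4 + 108 = 104)
-16499*c = -16499*104 = -1715896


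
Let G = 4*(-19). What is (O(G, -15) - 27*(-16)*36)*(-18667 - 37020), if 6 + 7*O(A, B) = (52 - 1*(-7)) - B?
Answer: -6066096284/7 ≈ -8.6659e+8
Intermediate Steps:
G = -76
O(A, B) = 53/7 - B/7 (O(A, B) = -6/7 + ((52 - 1*(-7)) - B)/7 = -6/7 + ((52 + 7) - B)/7 = -6/7 + (59 - B)/7 = -6/7 + (59/7 - B/7) = 53/7 - B/7)
(O(G, -15) - 27*(-16)*36)*(-18667 - 37020) = ((53/7 - ⅐*(-15)) - 27*(-16)*36)*(-18667 - 37020) = ((53/7 + 15/7) + 432*36)*(-55687) = (68/7 + 15552)*(-55687) = (108932/7)*(-55687) = -6066096284/7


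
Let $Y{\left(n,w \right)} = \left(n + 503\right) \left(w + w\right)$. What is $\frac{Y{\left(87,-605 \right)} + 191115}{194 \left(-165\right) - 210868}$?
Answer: $\frac{522785}{242878} \approx 2.1525$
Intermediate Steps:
$Y{\left(n,w \right)} = 2 w \left(503 + n\right)$ ($Y{\left(n,w \right)} = \left(503 + n\right) 2 w = 2 w \left(503 + n\right)$)
$\frac{Y{\left(87,-605 \right)} + 191115}{194 \left(-165\right) - 210868} = \frac{2 \left(-605\right) \left(503 + 87\right) + 191115}{194 \left(-165\right) - 210868} = \frac{2 \left(-605\right) 590 + 191115}{-32010 - 210868} = \frac{-713900 + 191115}{-242878} = \left(-522785\right) \left(- \frac{1}{242878}\right) = \frac{522785}{242878}$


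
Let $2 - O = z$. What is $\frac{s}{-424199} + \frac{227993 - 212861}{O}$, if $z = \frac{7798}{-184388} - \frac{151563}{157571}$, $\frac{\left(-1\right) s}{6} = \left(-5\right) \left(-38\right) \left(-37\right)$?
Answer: $\frac{93247317882589977612}{18512795234225701} \approx 5036.9$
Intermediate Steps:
$s = 42180$ ($s = - 6 \left(-5\right) \left(-38\right) \left(-37\right) = - 6 \cdot 190 \left(-37\right) = \left(-6\right) \left(-7030\right) = 42180$)
$z = - \frac{14587568551}{14527100774}$ ($z = 7798 \left(- \frac{1}{184388}\right) - \frac{151563}{157571} = - \frac{3899}{92194} - \frac{151563}{157571} = - \frac{14587568551}{14527100774} \approx -1.0042$)
$O = \frac{43641770099}{14527100774}$ ($O = 2 - - \frac{14587568551}{14527100774} = 2 + \frac{14587568551}{14527100774} = \frac{43641770099}{14527100774} \approx 3.0042$)
$\frac{s}{-424199} + \frac{227993 - 212861}{O} = \frac{42180}{-424199} + \frac{227993 - 212861}{\frac{43641770099}{14527100774}} = 42180 \left(- \frac{1}{424199}\right) + 15132 \cdot \frac{14527100774}{43641770099} = - \frac{42180}{424199} + \frac{219824088912168}{43641770099} = \frac{93247317882589977612}{18512795234225701}$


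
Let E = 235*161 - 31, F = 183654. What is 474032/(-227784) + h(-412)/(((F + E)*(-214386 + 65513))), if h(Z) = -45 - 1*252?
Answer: -1953552040425355/938729663614482 ≈ -2.0811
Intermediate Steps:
h(Z) = -297 (h(Z) = -45 - 252 = -297)
E = 37804 (E = 37835 - 31 = 37804)
474032/(-227784) + h(-412)/(((F + E)*(-214386 + 65513))) = 474032/(-227784) - 297*1/((-214386 + 65513)*(183654 + 37804)) = 474032*(-1/227784) - 297/(221458*(-148873)) = -59254/28473 - 297/(-32969116834) = -59254/28473 - 297*(-1/32969116834) = -59254/28473 + 297/32969116834 = -1953552040425355/938729663614482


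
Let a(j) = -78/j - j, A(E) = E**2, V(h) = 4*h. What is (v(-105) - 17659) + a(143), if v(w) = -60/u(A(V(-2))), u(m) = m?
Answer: -3133413/176 ≈ -17803.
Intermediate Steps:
v(w) = -15/16 (v(w) = -60/((4*(-2))**2) = -60/((-8)**2) = -60/64 = -60*1/64 = -15/16)
a(j) = -j - 78/j
(v(-105) - 17659) + a(143) = (-15/16 - 17659) + (-1*143 - 78/143) = -282559/16 + (-143 - 78*1/143) = -282559/16 + (-143 - 6/11) = -282559/16 - 1579/11 = -3133413/176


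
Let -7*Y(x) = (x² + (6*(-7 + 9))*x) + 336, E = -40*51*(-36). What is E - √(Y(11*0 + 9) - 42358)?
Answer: 73440 - I*√42433 ≈ 73440.0 - 205.99*I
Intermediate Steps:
E = 73440 (E = -2040*(-36) = 73440)
Y(x) = -48 - 12*x/7 - x²/7 (Y(x) = -((x² + (6*(-7 + 9))*x) + 336)/7 = -((x² + (6*2)*x) + 336)/7 = -((x² + 12*x) + 336)/7 = -(336 + x² + 12*x)/7 = -48 - 12*x/7 - x²/7)
E - √(Y(11*0 + 9) - 42358) = 73440 - √((-48 - 12*(11*0 + 9)/7 - (11*0 + 9)²/7) - 42358) = 73440 - √((-48 - 12*(0 + 9)/7 - (0 + 9)²/7) - 42358) = 73440 - √((-48 - 12/7*9 - ⅐*9²) - 42358) = 73440 - √((-48 - 108/7 - ⅐*81) - 42358) = 73440 - √((-48 - 108/7 - 81/7) - 42358) = 73440 - √(-75 - 42358) = 73440 - √(-42433) = 73440 - I*√42433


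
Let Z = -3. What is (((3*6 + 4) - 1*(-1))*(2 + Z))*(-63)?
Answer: 1449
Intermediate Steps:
(((3*6 + 4) - 1*(-1))*(2 + Z))*(-63) = (((3*6 + 4) - 1*(-1))*(2 - 3))*(-63) = (((18 + 4) + 1)*(-1))*(-63) = ((22 + 1)*(-1))*(-63) = (23*(-1))*(-63) = -23*(-63) = 1449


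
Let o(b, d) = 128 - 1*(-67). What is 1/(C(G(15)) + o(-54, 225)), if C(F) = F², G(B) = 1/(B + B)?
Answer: 900/175501 ≈ 0.0051282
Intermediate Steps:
G(B) = 1/(2*B)
o(b, d) = 195 (o(b, d) = 128 + 67 = 195)
1/(C(G(15)) + o(-54, 225)) = 1/(((½)/15)² + 195) = 1/(((½)*(1/15))² + 195) = 1/((1/30)² + 195) = 1/(1/900 + 195) = 1/(175501/900) = 900/175501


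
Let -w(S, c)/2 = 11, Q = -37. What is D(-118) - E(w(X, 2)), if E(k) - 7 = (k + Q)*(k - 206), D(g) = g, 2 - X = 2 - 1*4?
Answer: -13577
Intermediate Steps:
X = 4 (X = 2 - (2 - 1*4) = 2 - (2 - 4) = 2 - 1*(-2) = 2 + 2 = 4)
w(S, c) = -22 (w(S, c) = -2*11 = -22)
E(k) = 7 + (-206 + k)*(-37 + k) (E(k) = 7 + (k - 37)*(k - 206) = 7 + (-37 + k)*(-206 + k) = 7 + (-206 + k)*(-37 + k))
D(-118) - E(w(X, 2)) = -118 - (7629 + (-22)**2 - 243*(-22)) = -118 - (7629 + 484 + 5346) = -118 - 1*13459 = -118 - 13459 = -13577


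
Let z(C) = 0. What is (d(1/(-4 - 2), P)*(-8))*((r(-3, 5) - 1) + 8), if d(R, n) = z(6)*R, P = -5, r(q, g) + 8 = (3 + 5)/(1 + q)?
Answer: 0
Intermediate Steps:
r(q, g) = -8 + 8/(1 + q) (r(q, g) = -8 + (3 + 5)/(1 + q) = -8 + 8/(1 + q))
d(R, n) = 0 (d(R, n) = 0*R = 0)
(d(1/(-4 - 2), P)*(-8))*((r(-3, 5) - 1) + 8) = (0*(-8))*((-8*(-3)/(1 - 3) - 1) + 8) = 0*((-8*(-3)/(-2) - 1) + 8) = 0*((-8*(-3)*(-½) - 1) + 8) = 0*((-12 - 1) + 8) = 0*(-13 + 8) = 0*(-5) = 0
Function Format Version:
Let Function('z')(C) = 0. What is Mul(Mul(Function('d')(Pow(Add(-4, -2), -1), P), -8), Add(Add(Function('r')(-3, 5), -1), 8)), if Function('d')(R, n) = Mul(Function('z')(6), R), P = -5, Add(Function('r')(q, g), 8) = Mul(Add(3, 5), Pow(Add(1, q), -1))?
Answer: 0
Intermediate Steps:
Function('r')(q, g) = Add(-8, Mul(8, Pow(Add(1, q), -1))) (Function('r')(q, g) = Add(-8, Mul(Add(3, 5), Pow(Add(1, q), -1))) = Add(-8, Mul(8, Pow(Add(1, q), -1))))
Function('d')(R, n) = 0 (Function('d')(R, n) = Mul(0, R) = 0)
Mul(Mul(Function('d')(Pow(Add(-4, -2), -1), P), -8), Add(Add(Function('r')(-3, 5), -1), 8)) = Mul(Mul(0, -8), Add(Add(Mul(-8, -3, Pow(Add(1, -3), -1)), -1), 8)) = Mul(0, Add(Add(Mul(-8, -3, Pow(-2, -1)), -1), 8)) = Mul(0, Add(Add(Mul(-8, -3, Rational(-1, 2)), -1), 8)) = Mul(0, Add(Add(-12, -1), 8)) = Mul(0, Add(-13, 8)) = Mul(0, -5) = 0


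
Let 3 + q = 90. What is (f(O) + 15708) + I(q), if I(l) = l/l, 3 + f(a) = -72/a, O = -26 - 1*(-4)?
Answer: 172802/11 ≈ 15709.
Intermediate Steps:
q = 87 (q = -3 + 90 = 87)
O = -22 (O = -26 + 4 = -22)
f(a) = -3 - 72/a
I(l) = 1
(f(O) + 15708) + I(q) = ((-3 - 72/(-22)) + 15708) + 1 = ((-3 - 72*(-1/22)) + 15708) + 1 = ((-3 + 36/11) + 15708) + 1 = (3/11 + 15708) + 1 = 172791/11 + 1 = 172802/11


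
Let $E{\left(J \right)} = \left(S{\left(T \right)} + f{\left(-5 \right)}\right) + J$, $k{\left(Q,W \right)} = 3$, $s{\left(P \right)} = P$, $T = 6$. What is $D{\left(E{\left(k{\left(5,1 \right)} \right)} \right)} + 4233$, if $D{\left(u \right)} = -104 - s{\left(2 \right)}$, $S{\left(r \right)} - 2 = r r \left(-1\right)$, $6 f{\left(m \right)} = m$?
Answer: $4127$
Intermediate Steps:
$f{\left(m \right)} = \frac{m}{6}$
$S{\left(r \right)} = 2 - r^{2}$ ($S{\left(r \right)} = 2 + r r \left(-1\right) = 2 + r^{2} \left(-1\right) = 2 - r^{2}$)
$E{\left(J \right)} = - \frac{209}{6} + J$ ($E{\left(J \right)} = \left(\left(2 - 6^{2}\right) + \frac{1}{6} \left(-5\right)\right) + J = \left(\left(2 - 36\right) - \frac{5}{6}\right) + J = \left(-34 - \frac{5}{6}\right) + J = - \frac{209}{6} + J$)
$D{\left(u \right)} = -106$ ($D{\left(u \right)} = -104 - 2 = -106$)
$D{\left(E{\left(k{\left(5,1 \right)} \right)} \right)} + 4233 = -106 + 4233 = 4127$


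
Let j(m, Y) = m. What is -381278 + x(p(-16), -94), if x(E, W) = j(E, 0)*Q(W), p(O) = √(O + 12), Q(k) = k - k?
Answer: -381278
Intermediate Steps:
Q(k) = 0
p(O) = √(12 + O)
x(E, W) = 0 (x(E, W) = E*0 = 0)
-381278 + x(p(-16), -94) = -381278 + 0 = -381278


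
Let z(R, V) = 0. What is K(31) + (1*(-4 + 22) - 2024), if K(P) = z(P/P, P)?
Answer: -2006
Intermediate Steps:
K(P) = 0
K(31) + (1*(-4 + 22) - 2024) = 0 + (1*(-4 + 22) - 2024) = 0 + (1*18 - 2024) = 0 + (18 - 2024) = 0 - 2006 = -2006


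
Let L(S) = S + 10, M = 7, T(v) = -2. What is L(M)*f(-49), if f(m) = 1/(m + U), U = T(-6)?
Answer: -⅓ ≈ -0.33333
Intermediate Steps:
U = -2
f(m) = 1/(-2 + m) (f(m) = 1/(m - 2) = 1/(-2 + m))
L(S) = 10 + S
L(M)*f(-49) = (10 + 7)/(-2 - 49) = 17/(-51) = 17*(-1/51) = -⅓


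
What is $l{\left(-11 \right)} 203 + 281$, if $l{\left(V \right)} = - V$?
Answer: $2514$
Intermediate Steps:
$l{\left(-11 \right)} 203 + 281 = \left(-1\right) \left(-11\right) 203 + 281 = 11 \cdot 203 + 281 = 2233 + 281 = 2514$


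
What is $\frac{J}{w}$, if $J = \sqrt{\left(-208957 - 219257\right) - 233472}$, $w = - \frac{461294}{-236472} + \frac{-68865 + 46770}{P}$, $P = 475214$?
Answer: $\frac{28093701252 i \sqrt{661686}}{53497129519} \approx 427.17 i$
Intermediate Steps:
$w = \frac{53497129519}{28093701252}$ ($w = - \frac{461294}{-236472} + \frac{-68865 + 46770}{475214} = \left(-461294\right) \left(- \frac{1}{236472}\right) - \frac{22095}{475214} = \frac{230647}{118236} - \frac{22095}{475214} = \frac{53497129519}{28093701252} \approx 1.9042$)
$J = i \sqrt{661686}$ ($J = \sqrt{\left(-208957 - 219257\right) - 233472} = \sqrt{-428214 - 233472} = \sqrt{-661686} = i \sqrt{661686} \approx 813.44 i$)
$\frac{J}{w} = \frac{i \sqrt{661686}}{\frac{53497129519}{28093701252}} = i \sqrt{661686} \cdot \frac{28093701252}{53497129519} = \frac{28093701252 i \sqrt{661686}}{53497129519}$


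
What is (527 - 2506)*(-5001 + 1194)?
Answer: 7534053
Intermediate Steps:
(527 - 2506)*(-5001 + 1194) = -1979*(-3807) = 7534053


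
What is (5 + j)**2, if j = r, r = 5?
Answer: 100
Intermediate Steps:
j = 5
(5 + j)**2 = (5 + 5)**2 = 10**2 = 100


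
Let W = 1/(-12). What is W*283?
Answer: -283/12 ≈ -23.583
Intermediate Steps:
W = -1/12 ≈ -0.083333
W*283 = -1/12*283 = -283/12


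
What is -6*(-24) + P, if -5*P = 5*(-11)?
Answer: 155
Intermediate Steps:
P = 11 (P = -(-11) = -⅕*(-55) = 11)
-6*(-24) + P = -6*(-24) + 11 = 144 + 11 = 155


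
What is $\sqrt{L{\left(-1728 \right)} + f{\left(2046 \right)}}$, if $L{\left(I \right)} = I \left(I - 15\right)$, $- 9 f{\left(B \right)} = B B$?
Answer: $2 \sqrt{636695} \approx 1595.9$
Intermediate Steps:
$f{\left(B \right)} = - \frac{B^{2}}{9}$ ($f{\left(B \right)} = - \frac{B B}{9} = - \frac{B^{2}}{9}$)
$L{\left(I \right)} = I \left(-15 + I\right)$
$\sqrt{L{\left(-1728 \right)} + f{\left(2046 \right)}} = \sqrt{- 1728 \left(-15 - 1728\right) - \frac{2046^{2}}{9}} = \sqrt{\left(-1728\right) \left(-1743\right) - 465124} = \sqrt{3011904 - 465124} = \sqrt{2546780} = 2 \sqrt{636695}$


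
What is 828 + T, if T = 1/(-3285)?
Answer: 2719979/3285 ≈ 828.00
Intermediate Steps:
T = -1/3285 ≈ -0.00030441
828 + T = 828 - 1/3285 = 2719979/3285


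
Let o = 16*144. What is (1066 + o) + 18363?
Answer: 21733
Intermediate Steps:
o = 2304
(1066 + o) + 18363 = (1066 + 2304) + 18363 = 3370 + 18363 = 21733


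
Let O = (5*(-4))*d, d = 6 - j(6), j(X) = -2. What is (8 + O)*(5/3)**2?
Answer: -3800/9 ≈ -422.22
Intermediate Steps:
d = 8 (d = 6 - 1*(-2) = 6 + 2 = 8)
O = -160 (O = (5*(-4))*8 = -20*8 = -160)
(8 + O)*(5/3)**2 = (8 - 160)*(5/3)**2 = -152*(5*(1/3))**2 = -152*(5/3)**2 = -152*25/9 = -3800/9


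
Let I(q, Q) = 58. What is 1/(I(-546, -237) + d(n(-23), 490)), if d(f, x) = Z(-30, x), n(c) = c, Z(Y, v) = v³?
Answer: 1/117649058 ≈ 8.4999e-9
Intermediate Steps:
d(f, x) = x³
1/(I(-546, -237) + d(n(-23), 490)) = 1/(58 + 490³) = 1/(58 + 117649000) = 1/117649058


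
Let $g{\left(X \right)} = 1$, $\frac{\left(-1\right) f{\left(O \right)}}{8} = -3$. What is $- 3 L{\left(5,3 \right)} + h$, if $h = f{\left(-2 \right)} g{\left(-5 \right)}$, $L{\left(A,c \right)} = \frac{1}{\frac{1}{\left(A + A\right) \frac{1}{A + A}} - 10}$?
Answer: $\frac{73}{3} \approx 24.333$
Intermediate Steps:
$f{\left(O \right)} = 24$ ($f{\left(O \right)} = \left(-8\right) \left(-3\right) = 24$)
$L{\left(A,c \right)} = - \frac{1}{9}$ ($L{\left(A,c \right)} = \frac{1}{\frac{1}{2 A \frac{1}{2 A}} - 10} = \frac{1}{1^{-1} - 10} = \frac{1}{1 - 10} = \frac{1}{-9} = - \frac{1}{9}$)
$h = 24$ ($h = 24 \cdot 1 = 24$)
$- 3 L{\left(5,3 \right)} + h = \left(-3\right) \left(- \frac{1}{9}\right) + 24 = \frac{1}{3} + 24 = \frac{73}{3}$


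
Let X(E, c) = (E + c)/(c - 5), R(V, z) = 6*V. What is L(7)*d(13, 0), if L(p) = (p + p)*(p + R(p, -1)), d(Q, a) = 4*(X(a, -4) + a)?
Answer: 10976/9 ≈ 1219.6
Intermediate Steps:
X(E, c) = (E + c)/(-5 + c)
d(Q, a) = 16/9 + 32*a/9 (d(Q, a) = 4*((a - 4)/(-5 - 4) + a) = 4*((-4 + a)/(-9) + a) = 4*(-(-4 + a)/9 + a) = 4*((4/9 - a/9) + a) = 4*(4/9 + 8*a/9) = 16/9 + 32*a/9)
L(p) = 14*p**2 (L(p) = (p + p)*(p + 6*p) = (2*p)*(7*p) = 14*p**2)
L(7)*d(13, 0) = (14*7**2)*(16/9 + (32/9)*0) = (14*49)*(16/9 + 0) = 686*(16/9) = 10976/9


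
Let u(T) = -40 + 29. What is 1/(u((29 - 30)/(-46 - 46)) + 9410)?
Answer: 1/9399 ≈ 0.00010639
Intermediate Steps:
u(T) = -11
1/(u((29 - 30)/(-46 - 46)) + 9410) = 1/(-11 + 9410) = 1/9399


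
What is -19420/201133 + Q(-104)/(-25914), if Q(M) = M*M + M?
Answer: -1328893288/2606080281 ≈ -0.50992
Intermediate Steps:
Q(M) = M + M**2 (Q(M) = M**2 + M = M + M**2)
-19420/201133 + Q(-104)/(-25914) = -19420/201133 - 104*(1 - 104)/(-25914) = -19420*1/201133 - 104*(-103)*(-1/25914) = -19420/201133 + 10712*(-1/25914) = -19420/201133 - 5356/12957 = -1328893288/2606080281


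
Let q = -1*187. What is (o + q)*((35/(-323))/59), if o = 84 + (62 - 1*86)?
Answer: 4445/19057 ≈ 0.23325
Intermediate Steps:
o = 60 (o = 84 + (62 - 86) = 84 - 24 = 60)
q = -187
(o + q)*((35/(-323))/59) = (60 - 187)*((35/(-323))/59) = -127*35*(-1/323)/59 = -(-4445)/(323*59) = -127*(-35/19057) = 4445/19057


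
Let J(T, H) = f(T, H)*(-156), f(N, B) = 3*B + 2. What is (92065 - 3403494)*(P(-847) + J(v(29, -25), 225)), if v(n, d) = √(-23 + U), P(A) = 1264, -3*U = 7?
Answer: 345540993292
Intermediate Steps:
U = -7/3 (U = -⅓*7 = -7/3 ≈ -2.3333)
f(N, B) = 2 + 3*B
v(n, d) = 2*I*√57/3 (v(n, d) = √(-23 - 7/3) = √(-76/3) = 2*I*√57/3)
J(T, H) = -312 - 468*H (J(T, H) = (2 + 3*H)*(-156) = -312 - 468*H)
(92065 - 3403494)*(P(-847) + J(v(29, -25), 225)) = (92065 - 3403494)*(1264 + (-312 - 468*225)) = -3311429*(1264 + (-312 - 105300)) = -3311429*(1264 - 105612) = -3311429*(-104348) = 345540993292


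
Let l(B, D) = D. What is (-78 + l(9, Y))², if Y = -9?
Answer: 7569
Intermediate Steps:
(-78 + l(9, Y))² = (-78 - 9)² = (-87)² = 7569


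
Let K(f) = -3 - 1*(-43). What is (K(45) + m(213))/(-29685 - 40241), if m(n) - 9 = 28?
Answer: -77/69926 ≈ -0.0011012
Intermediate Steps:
m(n) = 37 (m(n) = 9 + 28 = 37)
K(f) = 40 (K(f) = -3 + 43 = 40)
(K(45) + m(213))/(-29685 - 40241) = (40 + 37)/(-29685 - 40241) = 77/(-69926) = 77*(-1/69926) = -77/69926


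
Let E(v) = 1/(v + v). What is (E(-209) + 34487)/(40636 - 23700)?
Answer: 14415565/7079248 ≈ 2.0363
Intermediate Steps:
E(v) = 1/(2*v)
(E(-209) + 34487)/(40636 - 23700) = ((½)/(-209) + 34487)/(40636 - 23700) = ((½)*(-1/209) + 34487)/16936 = (-1/418 + 34487)*(1/16936) = (14415565/418)*(1/16936) = 14415565/7079248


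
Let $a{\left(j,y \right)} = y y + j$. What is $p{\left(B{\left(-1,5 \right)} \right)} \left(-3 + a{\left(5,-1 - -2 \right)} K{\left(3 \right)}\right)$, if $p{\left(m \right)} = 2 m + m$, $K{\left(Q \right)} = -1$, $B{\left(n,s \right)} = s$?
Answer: $-135$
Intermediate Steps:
$a{\left(j,y \right)} = j + y^{2}$ ($a{\left(j,y \right)} = y^{2} + j = j + y^{2}$)
$p{\left(m \right)} = 3 m$
$p{\left(B{\left(-1,5 \right)} \right)} \left(-3 + a{\left(5,-1 - -2 \right)} K{\left(3 \right)}\right) = 3 \cdot 5 \left(-3 + \left(5 + \left(-1 - -2\right)^{2}\right) \left(-1\right)\right) = 15 \left(-3 + \left(5 + \left(-1 + 2\right)^{2}\right) \left(-1\right)\right) = 15 \left(-3 + \left(5 + 1^{2}\right) \left(-1\right)\right) = 15 \left(-3 + \left(5 + 1\right) \left(-1\right)\right) = 15 \left(-3 + 6 \left(-1\right)\right) = 15 \left(-3 - 6\right) = 15 \left(-9\right) = -135$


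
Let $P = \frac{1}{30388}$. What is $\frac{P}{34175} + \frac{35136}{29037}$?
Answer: $\frac{12163027958479}{10051737322100} \approx 1.21$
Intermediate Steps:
$P = \frac{1}{30388} \approx 3.2908 \cdot 10^{-5}$
$\frac{P}{34175} + \frac{35136}{29037} = \frac{1}{30388 \cdot 34175} + \frac{35136}{29037} = \frac{1}{30388} \cdot \frac{1}{34175} + 35136 \cdot \frac{1}{29037} = \frac{1}{1038509900} + \frac{11712}{9679} = \frac{12163027958479}{10051737322100}$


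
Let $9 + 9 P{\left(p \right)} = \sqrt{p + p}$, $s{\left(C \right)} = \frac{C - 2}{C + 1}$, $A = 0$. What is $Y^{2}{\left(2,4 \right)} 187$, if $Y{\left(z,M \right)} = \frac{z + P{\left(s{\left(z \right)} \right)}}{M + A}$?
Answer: $\frac{187}{16} \approx 11.688$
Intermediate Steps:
$s{\left(C \right)} = \frac{-2 + C}{1 + C}$
$P{\left(p \right)} = -1 + \frac{\sqrt{2} \sqrt{p}}{9}$ ($P{\left(p \right)} = -1 + \frac{\sqrt{p + p}}{9} = -1 + \frac{\sqrt{2 p}}{9} = -1 + \frac{\sqrt{2} \sqrt{p}}{9}$)
$Y{\left(z,M \right)} = \frac{-1 + z + \frac{\sqrt{2} \sqrt{\frac{-2 + z}{1 + z}}}{9}}{M}$ ($Y{\left(z,M \right)} = \frac{z + \left(-1 + \frac{\sqrt{2} \sqrt{\frac{-2 + z}{1 + z}}}{9}\right)}{M + 0} = \frac{-1 + z + \frac{\sqrt{2} \sqrt{\frac{-2 + z}{1 + z}}}{9}}{M}$)
$Y^{2}{\left(2,4 \right)} 187 = \left(\frac{-1 + 2 + \frac{\sqrt{2} \sqrt{\frac{-2 + 2}{1 + 2}}}{9}}{4}\right)^{2} \cdot 187 = \left(\frac{-1 + 2 + \frac{\sqrt{2} \sqrt{\frac{1}{3} \cdot 0}}{9}}{4}\right)^{2} \cdot 187 = \left(\frac{-1 + 2 + \frac{\sqrt{2} \sqrt{0}}{9}}{4}\right)^{2} \cdot 187 = \left(\frac{-1 + 2 + \frac{1}{9} \sqrt{2} \cdot 0}{4}\right)^{2} \cdot 187 = \left(\frac{-1 + 2 + 0}{4}\right)^{2} \cdot 187 = \left(\frac{1}{4} \cdot 1\right)^{2} \cdot 187 = \left(\frac{1}{4}\right)^{2} \cdot 187 = \frac{1}{16} \cdot 187 = \frac{187}{16}$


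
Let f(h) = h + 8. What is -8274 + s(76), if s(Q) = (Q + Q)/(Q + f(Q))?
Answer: -165461/20 ≈ -8273.0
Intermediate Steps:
f(h) = 8 + h
s(Q) = 2*Q/(8 + 2*Q) (s(Q) = (Q + Q)/(Q + (8 + Q)) = (2*Q)/(8 + 2*Q) = 2*Q/(8 + 2*Q))
-8274 + s(76) = -8274 + 76/(4 + 76) = -8274 + 76/80 = -8274 + 76*(1/80) = -8274 + 19/20 = -165461/20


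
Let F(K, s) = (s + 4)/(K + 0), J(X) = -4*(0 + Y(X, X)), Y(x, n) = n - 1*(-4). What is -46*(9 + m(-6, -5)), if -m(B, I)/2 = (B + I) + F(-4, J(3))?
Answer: -874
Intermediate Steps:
Y(x, n) = 4 + n (Y(x, n) = n + 4 = 4 + n)
J(X) = -16 - 4*X (J(X) = -4*(0 + (4 + X)) = -4*(4 + X) = -16 - 4*X)
F(K, s) = (4 + s)/K
m(B, I) = -12 - 2*B - 2*I (m(B, I) = -2*((B + I) + (4 + (-16 - 4*3))/(-4)) = -2*((B + I) - (4 + (-16 - 12))/4) = -2*((B + I) - (4 - 28)/4) = -2*((B + I) - ¼*(-24)) = -2*((B + I) + 6) = -2*(6 + B + I) = -12 - 2*B - 2*I)
-46*(9 + m(-6, -5)) = -46*(9 + (-12 - 2*(-6) - 2*(-5))) = -46*(9 + (-12 + 12 + 10)) = -46*(9 + 10) = -46*19 = -874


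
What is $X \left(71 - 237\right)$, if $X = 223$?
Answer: $-37018$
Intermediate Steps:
$X \left(71 - 237\right) = 223 \left(71 - 237\right) = 223 \left(-166\right) = -37018$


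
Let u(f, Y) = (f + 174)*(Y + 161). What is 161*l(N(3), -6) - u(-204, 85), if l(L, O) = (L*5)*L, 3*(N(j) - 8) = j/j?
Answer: 569545/9 ≈ 63283.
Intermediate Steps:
N(j) = 25/3 (N(j) = 8 + (j/j)/3 = 8 + (⅓)*1 = 8 + ⅓ = 25/3)
u(f, Y) = (161 + Y)*(174 + f) (u(f, Y) = (174 + f)*(161 + Y) = (161 + Y)*(174 + f))
l(L, O) = 5*L² (l(L, O) = (5*L)*L = 5*L²)
161*l(N(3), -6) - u(-204, 85) = 161*(5*(25/3)²) - (28014 + 161*(-204) + 174*85 + 85*(-204)) = 161*(5*(625/9)) - (28014 - 32844 + 14790 - 17340) = 161*(3125/9) - 1*(-7380) = 503125/9 + 7380 = 569545/9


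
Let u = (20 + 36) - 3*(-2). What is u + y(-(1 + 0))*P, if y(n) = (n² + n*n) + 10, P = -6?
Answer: -10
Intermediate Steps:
y(n) = 10 + 2*n² (y(n) = (n² + n²) + 10 = 2*n² + 10 = 10 + 2*n²)
u = 62 (u = 56 + 6 = 62)
u + y(-(1 + 0))*P = 62 + (10 + 2*(-(1 + 0))²)*(-6) = 62 + (10 + 2*(-1*1)²)*(-6) = 62 + (10 + 2*(-1)²)*(-6) = 62 + (10 + 2*1)*(-6) = 62 + (10 + 2)*(-6) = 62 + 12*(-6) = 62 - 72 = -10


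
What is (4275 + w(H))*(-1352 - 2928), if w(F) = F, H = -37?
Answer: -18138640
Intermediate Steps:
(4275 + w(H))*(-1352 - 2928) = (4275 - 37)*(-1352 - 2928) = 4238*(-4280) = -18138640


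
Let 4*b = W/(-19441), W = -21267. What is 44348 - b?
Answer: 3448656605/77764 ≈ 44348.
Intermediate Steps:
b = 21267/77764 (b = (-21267/(-19441))/4 = (-21267*(-1/19441))/4 = (¼)*(21267/19441) = 21267/77764 ≈ 0.27348)
44348 - b = 44348 - 1*21267/77764 = 44348 - 21267/77764 = 3448656605/77764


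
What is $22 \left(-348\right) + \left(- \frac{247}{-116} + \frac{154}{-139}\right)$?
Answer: $- \frac{123428875}{16124} \approx -7655.0$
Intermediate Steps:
$22 \left(-348\right) + \left(- \frac{247}{-116} + \frac{154}{-139}\right) = -7656 + \left(\left(-247\right) \left(- \frac{1}{116}\right) + 154 \left(- \frac{1}{139}\right)\right) = -7656 + \left(\frac{247}{116} - \frac{154}{139}\right) = -7656 + \frac{16469}{16124} = - \frac{123428875}{16124}$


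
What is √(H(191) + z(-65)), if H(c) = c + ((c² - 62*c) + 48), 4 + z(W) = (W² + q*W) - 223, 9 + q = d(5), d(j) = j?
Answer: 4*√1821 ≈ 170.69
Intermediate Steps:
q = -4 (q = -9 + 5 = -4)
z(W) = -227 + W² - 4*W (z(W) = -4 + ((W² - 4*W) - 223) = -4 + (-223 + W² - 4*W) = -227 + W² - 4*W)
H(c) = 48 + c² - 61*c (H(c) = c + (48 + c² - 62*c) = 48 + c² - 61*c)
√(H(191) + z(-65)) = √((48 + 191² - 61*191) + (-227 + (-65)² - 4*(-65))) = √((48 + 36481 - 11651) + (-227 + 4225 + 260)) = √(24878 + 4258) = √29136 = 4*√1821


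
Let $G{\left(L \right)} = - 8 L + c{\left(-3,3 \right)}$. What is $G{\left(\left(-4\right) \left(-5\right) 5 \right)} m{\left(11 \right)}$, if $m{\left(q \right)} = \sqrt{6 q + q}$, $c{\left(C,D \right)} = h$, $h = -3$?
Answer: $- 803 \sqrt{77} \approx -7046.3$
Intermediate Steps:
$c{\left(C,D \right)} = -3$
$m{\left(q \right)} = \sqrt{7} \sqrt{q}$ ($m{\left(q \right)} = \sqrt{7 q} = \sqrt{7} \sqrt{q}$)
$G{\left(L \right)} = -3 - 8 L$ ($G{\left(L \right)} = - 8 L - 3 = -3 - 8 L$)
$G{\left(\left(-4\right) \left(-5\right) 5 \right)} m{\left(11 \right)} = \left(-3 - 8 \left(-4\right) \left(-5\right) 5\right) \sqrt{7} \sqrt{11} = \left(-3 - 8 \cdot 20 \cdot 5\right) \sqrt{77} = \left(-3 - 800\right) \sqrt{77} = - 803 \sqrt{77}$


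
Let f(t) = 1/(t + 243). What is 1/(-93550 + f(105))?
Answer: -348/32555399 ≈ -1.0689e-5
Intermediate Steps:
f(t) = 1/(243 + t)
1/(-93550 + f(105)) = 1/(-93550 + 1/(243 + 105)) = 1/(-93550 + 1/348) = 1/(-32555399/348) = -348/32555399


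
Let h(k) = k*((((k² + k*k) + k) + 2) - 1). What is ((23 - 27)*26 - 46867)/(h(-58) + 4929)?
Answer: 46971/381989 ≈ 0.12296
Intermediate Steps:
h(k) = k*(1 + k + 2*k²) (h(k) = k*((((k² + k²) + k) + 2) - 1) = k*(((2*k² + k) + 2) - 1) = k*(((k + 2*k²) + 2) - 1) = k*((2 + k + 2*k²) - 1) = k*(1 + k + 2*k²))
((23 - 27)*26 - 46867)/(h(-58) + 4929) = ((23 - 27)*26 - 46867)/(-58*(1 - 58 + 2*(-58)²) + 4929) = (-4*26 - 46867)/(-58*(1 - 58 + 2*3364) + 4929) = (-104 - 46867)/(-58*(1 - 58 + 6728) + 4929) = -46971/(-58*6671 + 4929) = -46971/(-386918 + 4929) = -46971/(-381989) = -46971*(-1/381989) = 46971/381989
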